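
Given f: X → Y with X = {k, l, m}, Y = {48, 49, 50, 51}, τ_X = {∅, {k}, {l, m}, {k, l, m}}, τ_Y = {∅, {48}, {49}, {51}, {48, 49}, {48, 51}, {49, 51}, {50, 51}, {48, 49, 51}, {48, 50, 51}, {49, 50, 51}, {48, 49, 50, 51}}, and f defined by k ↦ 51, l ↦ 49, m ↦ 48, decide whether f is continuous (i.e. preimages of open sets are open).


f is NOT continuous.

Compute f^{-1}(U) for each U ∈ τ_Y:
  U = ∅: f^{-1}(U) = ∅ ∈ τ_X ✓.
  U = {48}: f^{-1}(U) = {m} ∉ τ_X ✗.
  U = {49}: f^{-1}(U) = {l} ∉ τ_X ✗.
  U = {51}: f^{-1}(U) = {k} ∈ τ_X ✓.
  U = {48, 49}: f^{-1}(U) = {l, m} ∈ τ_X ✓.
  U = {48, 51}: f^{-1}(U) = {k, m} ∉ τ_X ✗.
  U = {49, 51}: f^{-1}(U) = {k, l} ∉ τ_X ✗.
  U = {50, 51}: f^{-1}(U) = {k} ∈ τ_X ✓.
  U = {48, 49, 51}: f^{-1}(U) = {k, l, m} ∈ τ_X ✓.
  U = {48, 50, 51}: f^{-1}(U) = {k, m} ∉ τ_X ✗.
  U = {49, 50, 51}: f^{-1}(U) = {k, l} ∉ τ_X ✗.
  U = {48, 49, 50, 51}: f^{-1}(U) = {k, l, m} ∈ τ_X ✓.
Found U = {48} with f^{-1}(U) = {m} not in τ_X. Therefore f is NOT continuous.


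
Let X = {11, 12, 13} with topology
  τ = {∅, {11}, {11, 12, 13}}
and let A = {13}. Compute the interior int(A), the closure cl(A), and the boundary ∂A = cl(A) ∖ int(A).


int(A) = ∅, cl(A) = {12, 13}, ∂A = {12, 13}.

Closed sets in (X, τ) are complements of opens:
  closed(X, τ) = {∅, {12, 13}, {11, 12, 13}}.
int(A) = ⋃ {U ∈ τ : U ⊆ A}. Opens contained in A: ∅.
Taking the union of these: int(A) = ∅.
cl(A) = ⋂ {C closed : A ⊆ C}. Closed sets containing A: {12, 13}, {11, 12, 13}.
Intersecting these: cl(A) = {12, 13}.
∂A = cl(A) ∖ int(A) = {12, 13} ∖ ∅ = {12, 13}.


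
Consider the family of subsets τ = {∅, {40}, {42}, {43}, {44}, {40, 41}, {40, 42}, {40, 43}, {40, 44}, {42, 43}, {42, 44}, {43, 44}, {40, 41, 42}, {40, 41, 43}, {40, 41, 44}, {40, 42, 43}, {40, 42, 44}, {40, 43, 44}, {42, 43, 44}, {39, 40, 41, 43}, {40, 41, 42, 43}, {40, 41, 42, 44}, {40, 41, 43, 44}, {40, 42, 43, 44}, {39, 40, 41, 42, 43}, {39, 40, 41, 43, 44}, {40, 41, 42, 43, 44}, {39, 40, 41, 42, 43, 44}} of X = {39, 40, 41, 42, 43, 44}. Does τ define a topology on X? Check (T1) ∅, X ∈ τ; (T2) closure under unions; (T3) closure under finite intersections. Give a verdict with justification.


τ IS a topology on X.

Axiom (T1): ∅ ∈ τ? Yes; X ∈ τ? Yes.
Axiom (T2/T3): check pairwise unions and intersections of members of τ.
All pairwise intersections and unions checked — each lies in τ. Therefore τ satisfies (T1), (T2), (T3): it IS a topology on X.


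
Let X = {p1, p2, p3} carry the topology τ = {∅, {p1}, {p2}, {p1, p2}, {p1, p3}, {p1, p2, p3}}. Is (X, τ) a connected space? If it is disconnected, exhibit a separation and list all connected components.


(X, τ) is disconnected; components = [{p2}, {p1, p3}].

Find clopen sets (U ∈ τ with X ∖ U ∈ τ):
  U = ∅, X ∖ U = {p1, p2, p3} — both open, so U is clopen.
  U = {p2}, X ∖ U = {p1, p3} — both open, so U is clopen.
  U = {p1, p3}, X ∖ U = {p2} — both open, so U is clopen.
  U = {p1, p2, p3}, X ∖ U = ∅ — both open, so U is clopen.
Nontrivial clopen(s) exist: e.g. {p2}. So (X, τ) is disconnected.
Compute connected components by grouping points that agree on all clopens:
  component: {p2}
  component: {p1, p3}


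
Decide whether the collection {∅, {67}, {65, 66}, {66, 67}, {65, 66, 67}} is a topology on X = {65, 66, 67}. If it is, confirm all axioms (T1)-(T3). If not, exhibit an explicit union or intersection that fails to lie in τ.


τ is NOT a topology on X.

Axiom (T1): ∅ ∈ τ? Yes; X ∈ τ? Yes.
Axiom (T2/T3): check pairwise unions and intersections of members of τ.
Counterexample for (T3): {65, 66} ∩ {66, 67} = {66} ∉ τ. Therefore τ is NOT a topology.


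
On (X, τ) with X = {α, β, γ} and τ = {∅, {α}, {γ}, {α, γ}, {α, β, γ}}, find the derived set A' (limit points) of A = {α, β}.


A' = {β}

For each x ∈ X, list the open sets U ∈ τ with x ∈ U, then check whether U ∩ (A ∖ {x}) ≠ ∅ for every such U.
  x = α: open {α} ∋ x has {α} ∩ (A ∖ {α}) = ∅, so x is NOT a limit point.
  x = β: opens ∋ x are {α, β, γ}; each meets A ∖ {β}, so x IS a limit point.
  x = γ: open {γ} ∋ x has {γ} ∩ (A ∖ {γ}) = ∅, so x is NOT a limit point.
Collecting: A' = {β}.


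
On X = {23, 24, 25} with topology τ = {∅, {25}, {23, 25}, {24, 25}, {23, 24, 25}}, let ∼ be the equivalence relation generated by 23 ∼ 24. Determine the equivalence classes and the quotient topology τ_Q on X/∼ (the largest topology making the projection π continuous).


X/∼ = {[23=24], [25]}; |τ_Q| = 3.

Equivalence classes: [23=24], [25].
Quotient map π: X → X/∼ sends 23 ↦ [23=24], 24 ↦ [23=24], 25 ↦ [25].
For each subset V ⊆ X/∼, compute π^{-1}(V) ⊆ X and check whether π^{-1}(V) ∈ τ. V is open in τ_Q iff π^{-1}(V) ∈ τ.
  V = {}: π^{-1}(V) = ∅ ∈ τ ✓.
  V = {[23=24]}: π^{-1}(V) = {23, 24} ∉ τ ✗.
  V = {[25]}: π^{-1}(V) = {25} ∈ τ ✓.
  V = {[23=24], [25]}: π^{-1}(V) = {23, 24, 25} ∈ τ ✓.
Open sets in the quotient: τ_Q = {{}, {[25]}, {[23=24], [25]}} (3 elements).


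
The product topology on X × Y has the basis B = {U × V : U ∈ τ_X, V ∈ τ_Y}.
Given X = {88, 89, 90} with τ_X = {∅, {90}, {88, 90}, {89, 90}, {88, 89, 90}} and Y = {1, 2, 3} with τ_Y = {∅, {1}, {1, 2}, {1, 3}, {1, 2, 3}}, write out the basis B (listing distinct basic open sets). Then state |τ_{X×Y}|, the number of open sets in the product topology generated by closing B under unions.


Basis B = {∅ × ∅, {90} × {1}, {88, 90} × {1}, {89, 90} × {1}, {90} × {1, 2}, {90} × {1, 3}, {88, 89, 90} × {1}, {90} × {1, 2, 3}, {88, 90} × {1, 2}, {88, 90} × {1, 3}, {89, 90} × {1, 2}, {89, 90} × {1, 3}, {88, 90} × {1, 2, 3}, {88, 89, 90} × {1, 2}, {88, 89, 90} × {1, 3}, {89, 90} × {1, 2, 3}, {88, 89, 90} × {1, 2, 3}}; |τ_{X×Y}| = 48.

Enumerate products U × V with U ∈ τ_X, V ∈ τ_Y (deduplicated):
  ∅ × ∅ = {} (∅)
  {90} × {1} = {(90,1)}
  {88, 90} × {1} = {(88,1), (90,1)}
  {89, 90} × {1} = {(89,1), (90,1)}
  {90} × {1, 2} = {(90,1), (90,2)}
  {90} × {1, 3} = {(90,1), (90,3)}
  {88, 89, 90} × {1} = {(88,1), (89,1), (90,1)}
  {90} × {1, 2, 3} = {(90,1), (90,2), (90,3)}
  {88, 90} × {1, 2} = {(88,1), (88,2), (90,1), (90,2)}
  {88, 90} × {1, 3} = {(88,1), (88,3), (90,1), (90,3)}
  {89, 90} × {1, 2} = {(89,1), (89,2), (90,1), (90,2)}
  {89, 90} × {1, 3} = {(89,1), (89,3), (90,1), (90,3)}
  {88, 90} × {1, 2, 3} = {(88,1), (88,2), (88,3), (90,1), (90,2), (90,3)}
  {88, 89, 90} × {1, 2} = {(88,1), (88,2), (89,1), (89,2), (90,1), (90,2)}
  {88, 89, 90} × {1, 3} = {(88,1), (88,3), (89,1), (89,3), (90,1), (90,3)}
  {89, 90} × {1, 2, 3} = {(89,1), (89,2), (89,3), (90,1), (90,2), (90,3)}
  {88, 89, 90} × {1, 2, 3} = {(88,1), (88,2), (88,3), (89,1), (89,2), (89,3), (90,1), (90,2), (90,3)}
These 17 distinct sets form the basis B.
Close under arbitrary unions to get τ_{X×Y}; counting gives |τ_{X×Y}| = 48.


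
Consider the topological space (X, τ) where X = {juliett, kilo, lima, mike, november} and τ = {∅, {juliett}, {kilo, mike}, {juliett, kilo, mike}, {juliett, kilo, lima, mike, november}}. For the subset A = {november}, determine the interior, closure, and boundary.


int(A) = ∅, cl(A) = {lima, november}, ∂A = {lima, november}.

Closed sets in (X, τ) are complements of opens:
  closed(X, τ) = {∅, {lima, november}, {juliett, lima, november}, {kilo, lima, mike, november}, {juliett, kilo, lima, mike, november}}.
int(A) = ⋃ {U ∈ τ : U ⊆ A}. Opens contained in A: ∅.
Taking the union of these: int(A) = ∅.
cl(A) = ⋂ {C closed : A ⊆ C}. Closed sets containing A: {lima, november}, {juliett, lima, november}, {kilo, lima, mike, november}, {juliett, kilo, lima, mike, november}.
Intersecting these: cl(A) = {lima, november}.
∂A = cl(A) ∖ int(A) = {lima, november} ∖ ∅ = {lima, november}.


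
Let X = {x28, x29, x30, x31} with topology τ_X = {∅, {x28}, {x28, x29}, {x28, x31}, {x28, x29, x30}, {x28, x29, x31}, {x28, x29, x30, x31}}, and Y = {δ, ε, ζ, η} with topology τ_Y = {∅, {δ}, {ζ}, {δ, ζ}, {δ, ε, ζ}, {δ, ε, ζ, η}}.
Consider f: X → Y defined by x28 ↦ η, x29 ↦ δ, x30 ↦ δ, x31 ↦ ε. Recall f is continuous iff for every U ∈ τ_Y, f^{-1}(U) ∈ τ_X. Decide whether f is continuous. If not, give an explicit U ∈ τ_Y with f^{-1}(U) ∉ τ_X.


f is NOT continuous.

Compute f^{-1}(U) for each U ∈ τ_Y:
  U = ∅: f^{-1}(U) = ∅ ∈ τ_X ✓.
  U = {δ}: f^{-1}(U) = {x29, x30} ∉ τ_X ✗.
  U = {ζ}: f^{-1}(U) = ∅ ∈ τ_X ✓.
  U = {δ, ζ}: f^{-1}(U) = {x29, x30} ∉ τ_X ✗.
  U = {δ, ε, ζ}: f^{-1}(U) = {x29, x30, x31} ∉ τ_X ✗.
  U = {δ, ε, ζ, η}: f^{-1}(U) = {x28, x29, x30, x31} ∈ τ_X ✓.
Found U = {δ} with f^{-1}(U) = {x29, x30} not in τ_X. Therefore f is NOT continuous.


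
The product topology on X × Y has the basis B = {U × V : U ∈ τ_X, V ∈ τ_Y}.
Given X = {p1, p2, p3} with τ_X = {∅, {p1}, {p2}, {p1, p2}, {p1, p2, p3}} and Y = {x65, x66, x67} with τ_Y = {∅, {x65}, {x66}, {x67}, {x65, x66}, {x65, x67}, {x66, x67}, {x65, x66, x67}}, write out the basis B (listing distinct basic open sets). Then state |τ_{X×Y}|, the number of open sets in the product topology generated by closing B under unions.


Basis B = {∅ × ∅, {p1} × {x65}, {p1} × {x66}, {p1} × {x67}, {p2} × {x65}, {p2} × {x66}, {p2} × {x67}, {p1} × {x65, x66}, {p1} × {x65, x67}, {p1, p2} × {x65}, {p1} × {x66, x67}, {p1, p2} × {x66}, {p1, p2} × {x67}, {p2} × {x65, x66}, {p2} × {x65, x67}, {p2} × {x66, x67}, {p1} × {x65, x66, x67}, {p1, p2, p3} × {x65}, {p1, p2, p3} × {x66}, {p1, p2, p3} × {x67}, {p2} × {x65, x66, x67}, {p1, p2} × {x65, x66}, {p1, p2} × {x65, x67}, {p1, p2} × {x66, x67}, {p1, p2} × {x65, x66, x67}, {p1, p2, p3} × {x65, x66}, {p1, p2, p3} × {x65, x67}, {p1, p2, p3} × {x66, x67}, {p1, p2, p3} × {x65, x66, x67}}; |τ_{X×Y}| = 125.

Enumerate products U × V with U ∈ τ_X, V ∈ τ_Y (deduplicated):
  ∅ × ∅ = {} (∅)
  {p1} × {x65} = {(p1,x65)}
  {p1} × {x66} = {(p1,x66)}
  {p1} × {x67} = {(p1,x67)}
  {p2} × {x65} = {(p2,x65)}
  {p2} × {x66} = {(p2,x66)}
  {p2} × {x67} = {(p2,x67)}
  {p1} × {x65, x66} = {(p1,x65), (p1,x66)}
  {p1} × {x65, x67} = {(p1,x65), (p1,x67)}
  {p1, p2} × {x65} = {(p1,x65), (p2,x65)}
  {p1} × {x66, x67} = {(p1,x66), (p1,x67)}
  {p1, p2} × {x66} = {(p1,x66), (p2,x66)}
  {p1, p2} × {x67} = {(p1,x67), (p2,x67)}
  {p2} × {x65, x66} = {(p2,x65), (p2,x66)}
  {p2} × {x65, x67} = {(p2,x65), (p2,x67)}
  {p2} × {x66, x67} = {(p2,x66), (p2,x67)}
  {p1} × {x65, x66, x67} = {(p1,x65), (p1,x66), (p1,x67)}
  {p1, p2, p3} × {x65} = {(p1,x65), (p2,x65), (p3,x65)}
  {p1, p2, p3} × {x66} = {(p1,x66), (p2,x66), (p3,x66)}
  {p1, p2, p3} × {x67} = {(p1,x67), (p2,x67), (p3,x67)}
  {p2} × {x65, x66, x67} = {(p2,x65), (p2,x66), (p2,x67)}
  {p1, p2} × {x65, x66} = {(p1,x65), (p1,x66), (p2,x65), (p2,x66)}
  {p1, p2} × {x65, x67} = {(p1,x65), (p1,x67), (p2,x65), (p2,x67)}
  {p1, p2} × {x66, x67} = {(p1,x66), (p1,x67), (p2,x66), (p2,x67)}
  {p1, p2} × {x65, x66, x67} = {(p1,x65), (p1,x66), (p1,x67), (p2,x65), (p2,x66), (p2,x67)}
  {p1, p2, p3} × {x65, x66} = {(p1,x65), (p1,x66), (p2,x65), (p2,x66), (p3,x65), (p3,x66)}
  {p1, p2, p3} × {x65, x67} = {(p1,x65), (p1,x67), (p2,x65), (p2,x67), (p3,x65), (p3,x67)}
  {p1, p2, p3} × {x66, x67} = {(p1,x66), (p1,x67), (p2,x66), (p2,x67), (p3,x66), (p3,x67)}
  {p1, p2, p3} × {x65, x66, x67} = {(p1,x65), (p1,x66), (p1,x67), (p2,x65), (p2,x66), (p2,x67), (p3,x65), (p3,x66), (p3,x67)}
These 29 distinct sets form the basis B.
Close under arbitrary unions to get τ_{X×Y}; counting gives |τ_{X×Y}| = 125.


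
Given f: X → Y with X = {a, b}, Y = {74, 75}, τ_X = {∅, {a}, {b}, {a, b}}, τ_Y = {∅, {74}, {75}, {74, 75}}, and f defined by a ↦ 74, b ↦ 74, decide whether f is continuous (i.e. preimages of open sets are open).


f IS continuous.

Compute f^{-1}(U) for each U ∈ τ_Y:
  U = ∅: f^{-1}(U) = ∅ ∈ τ_X ✓.
  U = {74}: f^{-1}(U) = {a, b} ∈ τ_X ✓.
  U = {75}: f^{-1}(U) = ∅ ∈ τ_X ✓.
  U = {74, 75}: f^{-1}(U) = {a, b} ∈ τ_X ✓.
Every preimage lies in τ_X, so f IS continuous.


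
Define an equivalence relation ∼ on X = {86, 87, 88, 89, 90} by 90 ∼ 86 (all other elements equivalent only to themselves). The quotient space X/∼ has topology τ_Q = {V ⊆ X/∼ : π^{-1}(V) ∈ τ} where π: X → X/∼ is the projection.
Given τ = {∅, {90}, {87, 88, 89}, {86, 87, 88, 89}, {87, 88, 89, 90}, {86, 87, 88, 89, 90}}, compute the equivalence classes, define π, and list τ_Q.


X/∼ = {[86=90], [87], [88], [89]}; |τ_Q| = 3.

Equivalence classes: [86=90], [87], [88], [89].
Quotient map π: X → X/∼ sends 86 ↦ [86=90], 87 ↦ [87], 88 ↦ [88], 89 ↦ [89], 90 ↦ [86=90].
For each subset V ⊆ X/∼, compute π^{-1}(V) ⊆ X and check whether π^{-1}(V) ∈ τ. V is open in τ_Q iff π^{-1}(V) ∈ τ.
  V = {}: π^{-1}(V) = ∅ ∈ τ ✓.
  V = {[86=90]}: π^{-1}(V) = {86, 90} ∉ τ ✗.
  V = {[87]}: π^{-1}(V) = {87} ∉ τ ✗.
  V = {[86=90], [87]}: π^{-1}(V) = {86, 87, 90} ∉ τ ✗.
  V = {[88]}: π^{-1}(V) = {88} ∉ τ ✗.
  V = {[86=90], [88]}: π^{-1}(V) = {86, 88, 90} ∉ τ ✗.
  V = {[87], [88]}: π^{-1}(V) = {87, 88} ∉ τ ✗.
  V = {[86=90], [87], [88]}: π^{-1}(V) = {86, 87, 88, 90} ∉ τ ✗.
  V = {[89]}: π^{-1}(V) = {89} ∉ τ ✗.
  V = {[86=90], [89]}: π^{-1}(V) = {86, 89, 90} ∉ τ ✗.
  V = {[87], [89]}: π^{-1}(V) = {87, 89} ∉ τ ✗.
  V = {[86=90], [87], [89]}: π^{-1}(V) = {86, 87, 89, 90} ∉ τ ✗.
  V = {[88], [89]}: π^{-1}(V) = {88, 89} ∉ τ ✗.
  V = {[86=90], [88], [89]}: π^{-1}(V) = {86, 88, 89, 90} ∉ τ ✗.
  V = {[87], [88], [89]}: π^{-1}(V) = {87, 88, 89} ∈ τ ✓.
  V = {[86=90], [87], [88], [89]}: π^{-1}(V) = {86, 87, 88, 89, 90} ∈ τ ✓.
Open sets in the quotient: τ_Q = {{}, {[87], [88], [89]}, {[86=90], [87], [88], [89]}} (3 elements).


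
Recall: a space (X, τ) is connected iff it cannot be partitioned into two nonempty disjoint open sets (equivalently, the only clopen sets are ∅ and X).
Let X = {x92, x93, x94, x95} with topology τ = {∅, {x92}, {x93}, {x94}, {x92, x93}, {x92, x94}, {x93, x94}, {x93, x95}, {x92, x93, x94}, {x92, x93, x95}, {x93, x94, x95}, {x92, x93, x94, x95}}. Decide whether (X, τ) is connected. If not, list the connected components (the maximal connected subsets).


(X, τ) is disconnected; components = [{x92}, {x94}, {x93, x95}].

Find clopen sets (U ∈ τ with X ∖ U ∈ τ):
  U = ∅, X ∖ U = {x92, x93, x94, x95} — both open, so U is clopen.
  U = {x92}, X ∖ U = {x93, x94, x95} — both open, so U is clopen.
  U = {x94}, X ∖ U = {x92, x93, x95} — both open, so U is clopen.
  U = {x92, x94}, X ∖ U = {x93, x95} — both open, so U is clopen.
  U = {x93, x95}, X ∖ U = {x92, x94} — both open, so U is clopen.
  U = {x92, x93, x95}, X ∖ U = {x94} — both open, so U is clopen.
  U = {x93, x94, x95}, X ∖ U = {x92} — both open, so U is clopen.
  U = {x92, x93, x94, x95}, X ∖ U = ∅ — both open, so U is clopen.
Nontrivial clopen(s) exist: e.g. {x92, x93, x95}. So (X, τ) is disconnected.
Compute connected components by grouping points that agree on all clopens:
  component: {x92}
  component: {x94}
  component: {x93, x95}


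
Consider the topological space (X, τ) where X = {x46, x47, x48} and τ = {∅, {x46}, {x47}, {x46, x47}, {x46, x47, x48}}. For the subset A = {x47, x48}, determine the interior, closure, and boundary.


int(A) = {x47}, cl(A) = {x47, x48}, ∂A = {x48}.

Closed sets in (X, τ) are complements of opens:
  closed(X, τ) = {∅, {x48}, {x46, x48}, {x47, x48}, {x46, x47, x48}}.
int(A) = ⋃ {U ∈ τ : U ⊆ A}. Opens contained in A: ∅, {x47}.
Taking the union of these: int(A) = {x47}.
cl(A) = ⋂ {C closed : A ⊆ C}. Closed sets containing A: {x47, x48}, {x46, x47, x48}.
Intersecting these: cl(A) = {x47, x48}.
∂A = cl(A) ∖ int(A) = {x47, x48} ∖ {x47} = {x48}.


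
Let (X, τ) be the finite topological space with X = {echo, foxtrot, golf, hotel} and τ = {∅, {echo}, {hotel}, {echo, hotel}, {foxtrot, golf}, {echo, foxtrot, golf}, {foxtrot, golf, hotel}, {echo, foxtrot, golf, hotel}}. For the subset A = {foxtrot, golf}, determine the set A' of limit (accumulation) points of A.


A' = {foxtrot, golf}

For each x ∈ X, list the open sets U ∈ τ with x ∈ U, then check whether U ∩ (A ∖ {x}) ≠ ∅ for every such U.
  x = echo: open {echo} ∋ x has {echo} ∩ (A ∖ {echo}) = ∅, so x is NOT a limit point.
  x = foxtrot: opens ∋ x are {foxtrot, golf}, {echo, foxtrot, golf}, {foxtrot, golf, hotel}, {echo, foxtrot, golf, hotel}; each meets A ∖ {foxtrot}, so x IS a limit point.
  x = golf: opens ∋ x are {foxtrot, golf}, {echo, foxtrot, golf}, {foxtrot, golf, hotel}, {echo, foxtrot, golf, hotel}; each meets A ∖ {golf}, so x IS a limit point.
  x = hotel: open {hotel} ∋ x has {hotel} ∩ (A ∖ {hotel}) = ∅, so x is NOT a limit point.
Collecting: A' = {foxtrot, golf}.


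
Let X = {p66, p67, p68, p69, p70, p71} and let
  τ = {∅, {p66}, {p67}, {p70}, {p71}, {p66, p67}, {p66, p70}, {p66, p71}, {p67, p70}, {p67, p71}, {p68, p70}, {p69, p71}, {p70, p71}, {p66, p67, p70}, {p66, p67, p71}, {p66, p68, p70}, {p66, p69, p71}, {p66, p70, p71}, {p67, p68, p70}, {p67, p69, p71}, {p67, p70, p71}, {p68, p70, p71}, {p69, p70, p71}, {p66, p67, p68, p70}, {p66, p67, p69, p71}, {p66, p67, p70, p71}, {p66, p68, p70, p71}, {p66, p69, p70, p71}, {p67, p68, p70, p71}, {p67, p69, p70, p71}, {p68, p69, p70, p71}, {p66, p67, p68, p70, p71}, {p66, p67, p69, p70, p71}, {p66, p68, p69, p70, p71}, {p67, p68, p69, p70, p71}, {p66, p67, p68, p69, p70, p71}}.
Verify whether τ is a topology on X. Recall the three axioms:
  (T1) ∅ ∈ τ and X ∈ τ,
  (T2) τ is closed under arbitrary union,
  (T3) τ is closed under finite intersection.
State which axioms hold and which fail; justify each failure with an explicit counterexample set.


τ IS a topology on X.

Axiom (T1): ∅ ∈ τ? Yes; X ∈ τ? Yes.
Axiom (T2/T3): check pairwise unions and intersections of members of τ.
All pairwise intersections and unions checked — each lies in τ. Therefore τ satisfies (T1), (T2), (T3): it IS a topology on X.


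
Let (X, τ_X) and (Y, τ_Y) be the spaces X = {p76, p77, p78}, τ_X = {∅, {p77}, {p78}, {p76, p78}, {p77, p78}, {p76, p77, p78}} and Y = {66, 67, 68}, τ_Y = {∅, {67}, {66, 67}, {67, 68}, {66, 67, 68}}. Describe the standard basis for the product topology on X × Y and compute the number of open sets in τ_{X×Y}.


Basis B = {∅ × ∅, {p77} × {67}, {p78} × {67}, {p76, p78} × {67}, {p77} × {66, 67}, {p77} × {67, 68}, {p77, p78} × {67}, {p78} × {66, 67}, {p78} × {67, 68}, {p76, p77, p78} × {67}, {p77} × {66, 67, 68}, {p78} × {66, 67, 68}, {p76, p78} × {66, 67}, {p76, p78} × {67, 68}, {p77, p78} × {66, 67}, {p77, p78} × {67, 68}, {p76, p78} × {66, 67, 68}, {p76, p77, p78} × {66, 67}, {p76, p77, p78} × {67, 68}, {p77, p78} × {66, 67, 68}, {p76, p77, p78} × {66, 67, 68}}; |τ_{X×Y}| = 70.

Enumerate products U × V with U ∈ τ_X, V ∈ τ_Y (deduplicated):
  ∅ × ∅ = {} (∅)
  {p77} × {67} = {(p77,67)}
  {p78} × {67} = {(p78,67)}
  {p76, p78} × {67} = {(p76,67), (p78,67)}
  {p77} × {66, 67} = {(p77,66), (p77,67)}
  {p77} × {67, 68} = {(p77,67), (p77,68)}
  {p77, p78} × {67} = {(p77,67), (p78,67)}
  {p78} × {66, 67} = {(p78,66), (p78,67)}
  {p78} × {67, 68} = {(p78,67), (p78,68)}
  {p76, p77, p78} × {67} = {(p76,67), (p77,67), (p78,67)}
  {p77} × {66, 67, 68} = {(p77,66), (p77,67), (p77,68)}
  {p78} × {66, 67, 68} = {(p78,66), (p78,67), (p78,68)}
  {p76, p78} × {66, 67} = {(p76,66), (p76,67), (p78,66), (p78,67)}
  {p76, p78} × {67, 68} = {(p76,67), (p76,68), (p78,67), (p78,68)}
  {p77, p78} × {66, 67} = {(p77,66), (p77,67), (p78,66), (p78,67)}
  {p77, p78} × {67, 68} = {(p77,67), (p77,68), (p78,67), (p78,68)}
  {p76, p78} × {66, 67, 68} = {(p76,66), (p76,67), (p76,68), (p78,66), (p78,67), (p78,68)}
  {p76, p77, p78} × {66, 67} = {(p76,66), (p76,67), (p77,66), (p77,67), (p78,66), (p78,67)}
  {p76, p77, p78} × {67, 68} = {(p76,67), (p76,68), (p77,67), (p77,68), (p78,67), (p78,68)}
  {p77, p78} × {66, 67, 68} = {(p77,66), (p77,67), (p77,68), (p78,66), (p78,67), (p78,68)}
  {p76, p77, p78} × {66, 67, 68} = {(p76,66), (p76,67), (p76,68), (p77,66), (p77,67), (p77,68), (p78,66), (p78,67), (p78,68)}
These 21 distinct sets form the basis B.
Close under arbitrary unions to get τ_{X×Y}; counting gives |τ_{X×Y}| = 70.


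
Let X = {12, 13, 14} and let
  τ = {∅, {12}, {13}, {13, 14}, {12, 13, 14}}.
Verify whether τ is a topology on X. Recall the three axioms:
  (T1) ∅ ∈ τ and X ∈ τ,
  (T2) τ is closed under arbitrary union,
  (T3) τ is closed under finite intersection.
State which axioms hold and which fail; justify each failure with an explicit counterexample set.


τ is NOT a topology on X.

Axiom (T1): ∅ ∈ τ? Yes; X ∈ τ? Yes.
Axiom (T2/T3): check pairwise unions and intersections of members of τ.
Counterexample for (T2): {12} ∪ {13} = {12, 13} ∉ τ. Therefore τ is NOT a topology.


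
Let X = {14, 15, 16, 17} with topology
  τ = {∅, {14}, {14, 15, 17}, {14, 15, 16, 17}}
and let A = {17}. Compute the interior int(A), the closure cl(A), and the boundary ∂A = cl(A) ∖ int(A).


int(A) = ∅, cl(A) = {15, 16, 17}, ∂A = {15, 16, 17}.

Closed sets in (X, τ) are complements of opens:
  closed(X, τ) = {∅, {16}, {15, 16, 17}, {14, 15, 16, 17}}.
int(A) = ⋃ {U ∈ τ : U ⊆ A}. Opens contained in A: ∅.
Taking the union of these: int(A) = ∅.
cl(A) = ⋂ {C closed : A ⊆ C}. Closed sets containing A: {15, 16, 17}, {14, 15, 16, 17}.
Intersecting these: cl(A) = {15, 16, 17}.
∂A = cl(A) ∖ int(A) = {15, 16, 17} ∖ ∅ = {15, 16, 17}.


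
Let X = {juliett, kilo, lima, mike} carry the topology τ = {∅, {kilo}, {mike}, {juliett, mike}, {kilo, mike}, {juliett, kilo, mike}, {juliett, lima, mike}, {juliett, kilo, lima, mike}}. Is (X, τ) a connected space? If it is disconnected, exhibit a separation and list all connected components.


(X, τ) is disconnected; components = [{kilo}, {juliett, lima, mike}].

Find clopen sets (U ∈ τ with X ∖ U ∈ τ):
  U = ∅, X ∖ U = {juliett, kilo, lima, mike} — both open, so U is clopen.
  U = {kilo}, X ∖ U = {juliett, lima, mike} — both open, so U is clopen.
  U = {juliett, lima, mike}, X ∖ U = {kilo} — both open, so U is clopen.
  U = {juliett, kilo, lima, mike}, X ∖ U = ∅ — both open, so U is clopen.
Nontrivial clopen(s) exist: e.g. {kilo}. So (X, τ) is disconnected.
Compute connected components by grouping points that agree on all clopens:
  component: {kilo}
  component: {juliett, lima, mike}


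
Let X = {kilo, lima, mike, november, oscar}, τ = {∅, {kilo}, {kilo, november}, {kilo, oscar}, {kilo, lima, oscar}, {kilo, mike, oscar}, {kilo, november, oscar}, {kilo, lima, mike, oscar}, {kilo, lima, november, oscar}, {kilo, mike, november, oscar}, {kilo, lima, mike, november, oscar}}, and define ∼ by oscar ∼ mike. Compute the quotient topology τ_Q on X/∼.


X/∼ = {[kilo], [lima], [mike=oscar], [november]}; |τ_Q| = 7.

Equivalence classes: [kilo], [lima], [mike=oscar], [november].
Quotient map π: X → X/∼ sends kilo ↦ [kilo], lima ↦ [lima], mike ↦ [mike=oscar], november ↦ [november], oscar ↦ [mike=oscar].
For each subset V ⊆ X/∼, compute π^{-1}(V) ⊆ X and check whether π^{-1}(V) ∈ τ. V is open in τ_Q iff π^{-1}(V) ∈ τ.
  V = {}: π^{-1}(V) = ∅ ∈ τ ✓.
  V = {[kilo]}: π^{-1}(V) = {kilo} ∈ τ ✓.
  V = {[lima]}: π^{-1}(V) = {lima} ∉ τ ✗.
  V = {[kilo], [lima]}: π^{-1}(V) = {kilo, lima} ∉ τ ✗.
  V = {[mike=oscar]}: π^{-1}(V) = {mike, oscar} ∉ τ ✗.
  V = {[kilo], [mike=oscar]}: π^{-1}(V) = {kilo, mike, oscar} ∈ τ ✓.
  V = {[lima], [mike=oscar]}: π^{-1}(V) = {lima, mike, oscar} ∉ τ ✗.
  V = {[kilo], [lima], [mike=oscar]}: π^{-1}(V) = {kilo, lima, mike, oscar} ∈ τ ✓.
  V = {[november]}: π^{-1}(V) = {november} ∉ τ ✗.
  V = {[kilo], [november]}: π^{-1}(V) = {kilo, november} ∈ τ ✓.
  V = {[lima], [november]}: π^{-1}(V) = {lima, november} ∉ τ ✗.
  V = {[kilo], [lima], [november]}: π^{-1}(V) = {kilo, lima, november} ∉ τ ✗.
  V = {[mike=oscar], [november]}: π^{-1}(V) = {mike, november, oscar} ∉ τ ✗.
  V = {[kilo], [mike=oscar], [november]}: π^{-1}(V) = {kilo, mike, november, oscar} ∈ τ ✓.
  V = {[lima], [mike=oscar], [november]}: π^{-1}(V) = {lima, mike, november, oscar} ∉ τ ✗.
  V = {[kilo], [lima], [mike=oscar], [november]}: π^{-1}(V) = {kilo, lima, mike, november, oscar} ∈ τ ✓.
Open sets in the quotient: τ_Q = {{}, {[kilo]}, {[kilo], [mike=oscar]}, {[kilo], [lima], [mike=oscar]}, {[kilo], [november]}, {[kilo], [mike=oscar], [november]}, {[kilo], [lima], [mike=oscar], [november]}} (7 elements).


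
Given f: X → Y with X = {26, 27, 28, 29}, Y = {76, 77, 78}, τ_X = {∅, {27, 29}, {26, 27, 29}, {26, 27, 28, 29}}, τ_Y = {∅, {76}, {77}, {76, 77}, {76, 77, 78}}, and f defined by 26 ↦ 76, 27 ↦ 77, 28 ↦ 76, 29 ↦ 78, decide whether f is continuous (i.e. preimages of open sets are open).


f is NOT continuous.

Compute f^{-1}(U) for each U ∈ τ_Y:
  U = ∅: f^{-1}(U) = ∅ ∈ τ_X ✓.
  U = {76}: f^{-1}(U) = {26, 28} ∉ τ_X ✗.
  U = {77}: f^{-1}(U) = {27} ∉ τ_X ✗.
  U = {76, 77}: f^{-1}(U) = {26, 27, 28} ∉ τ_X ✗.
  U = {76, 77, 78}: f^{-1}(U) = {26, 27, 28, 29} ∈ τ_X ✓.
Found U = {76} with f^{-1}(U) = {26, 28} not in τ_X. Therefore f is NOT continuous.


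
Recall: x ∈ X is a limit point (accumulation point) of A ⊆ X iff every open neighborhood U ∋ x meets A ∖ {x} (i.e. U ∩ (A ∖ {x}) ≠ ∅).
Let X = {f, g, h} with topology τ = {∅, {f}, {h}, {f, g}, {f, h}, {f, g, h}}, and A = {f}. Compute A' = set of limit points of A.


A' = {g}

For each x ∈ X, list the open sets U ∈ τ with x ∈ U, then check whether U ∩ (A ∖ {x}) ≠ ∅ for every such U.
  x = f: open {f} ∋ x has {f} ∩ (A ∖ {f}) = ∅, so x is NOT a limit point.
  x = g: opens ∋ x are {f, g}, {f, g, h}; each meets A ∖ {g}, so x IS a limit point.
  x = h: open {h} ∋ x has {h} ∩ (A ∖ {h}) = ∅, so x is NOT a limit point.
Collecting: A' = {g}.


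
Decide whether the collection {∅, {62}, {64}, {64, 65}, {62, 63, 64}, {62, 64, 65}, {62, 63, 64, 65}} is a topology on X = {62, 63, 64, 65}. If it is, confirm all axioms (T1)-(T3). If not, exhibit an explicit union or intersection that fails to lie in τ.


τ is NOT a topology on X.

Axiom (T1): ∅ ∈ τ? Yes; X ∈ τ? Yes.
Axiom (T2/T3): check pairwise unions and intersections of members of τ.
Counterexample for (T2): {62} ∪ {64} = {62, 64} ∉ τ. Therefore τ is NOT a topology.


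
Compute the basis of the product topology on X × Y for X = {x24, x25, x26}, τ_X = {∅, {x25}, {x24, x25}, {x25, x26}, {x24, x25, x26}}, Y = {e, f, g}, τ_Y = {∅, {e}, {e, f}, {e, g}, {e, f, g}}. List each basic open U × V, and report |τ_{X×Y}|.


Basis B = {∅ × ∅, {x25} × {e}, {x24, x25} × {e}, {x25} × {e, f}, {x25} × {e, g}, {x25, x26} × {e}, {x24, x25, x26} × {e}, {x25} × {e, f, g}, {x24, x25} × {e, f}, {x24, x25} × {e, g}, {x25, x26} × {e, f}, {x25, x26} × {e, g}, {x24, x25} × {e, f, g}, {x24, x25, x26} × {e, f}, {x24, x25, x26} × {e, g}, {x25, x26} × {e, f, g}, {x24, x25, x26} × {e, f, g}}; |τ_{X×Y}| = 48.

Enumerate products U × V with U ∈ τ_X, V ∈ τ_Y (deduplicated):
  ∅ × ∅ = {} (∅)
  {x25} × {e} = {(x25,e)}
  {x24, x25} × {e} = {(x24,e), (x25,e)}
  {x25} × {e, f} = {(x25,e), (x25,f)}
  {x25} × {e, g} = {(x25,e), (x25,g)}
  {x25, x26} × {e} = {(x25,e), (x26,e)}
  {x24, x25, x26} × {e} = {(x24,e), (x25,e), (x26,e)}
  {x25} × {e, f, g} = {(x25,e), (x25,f), (x25,g)}
  {x24, x25} × {e, f} = {(x24,e), (x24,f), (x25,e), (x25,f)}
  {x24, x25} × {e, g} = {(x24,e), (x24,g), (x25,e), (x25,g)}
  {x25, x26} × {e, f} = {(x25,e), (x25,f), (x26,e), (x26,f)}
  {x25, x26} × {e, g} = {(x25,e), (x25,g), (x26,e), (x26,g)}
  {x24, x25} × {e, f, g} = {(x24,e), (x24,f), (x24,g), (x25,e), (x25,f), (x25,g)}
  {x24, x25, x26} × {e, f} = {(x24,e), (x24,f), (x25,e), (x25,f), (x26,e), (x26,f)}
  {x24, x25, x26} × {e, g} = {(x24,e), (x24,g), (x25,e), (x25,g), (x26,e), (x26,g)}
  {x25, x26} × {e, f, g} = {(x25,e), (x25,f), (x25,g), (x26,e), (x26,f), (x26,g)}
  {x24, x25, x26} × {e, f, g} = {(x24,e), (x24,f), (x24,g), (x25,e), (x25,f), (x25,g), (x26,e), (x26,f), (x26,g)}
These 17 distinct sets form the basis B.
Close under arbitrary unions to get τ_{X×Y}; counting gives |τ_{X×Y}| = 48.


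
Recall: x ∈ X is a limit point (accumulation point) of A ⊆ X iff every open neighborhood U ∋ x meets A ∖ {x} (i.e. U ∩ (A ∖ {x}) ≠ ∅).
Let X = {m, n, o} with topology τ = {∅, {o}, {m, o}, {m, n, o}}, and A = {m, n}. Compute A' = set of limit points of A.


A' = {n}

For each x ∈ X, list the open sets U ∈ τ with x ∈ U, then check whether U ∩ (A ∖ {x}) ≠ ∅ for every such U.
  x = m: open {m, o} ∋ x has {m, o} ∩ (A ∖ {m}) = ∅, so x is NOT a limit point.
  x = n: opens ∋ x are {m, n, o}; each meets A ∖ {n}, so x IS a limit point.
  x = o: open {o} ∋ x has {o} ∩ (A ∖ {o}) = ∅, so x is NOT a limit point.
Collecting: A' = {n}.


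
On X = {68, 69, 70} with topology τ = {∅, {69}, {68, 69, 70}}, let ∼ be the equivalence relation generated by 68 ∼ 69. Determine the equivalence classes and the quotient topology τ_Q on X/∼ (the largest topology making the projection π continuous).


X/∼ = {[68=69], [70]}; |τ_Q| = 2.

Equivalence classes: [68=69], [70].
Quotient map π: X → X/∼ sends 68 ↦ [68=69], 69 ↦ [68=69], 70 ↦ [70].
For each subset V ⊆ X/∼, compute π^{-1}(V) ⊆ X and check whether π^{-1}(V) ∈ τ. V is open in τ_Q iff π^{-1}(V) ∈ τ.
  V = {}: π^{-1}(V) = ∅ ∈ τ ✓.
  V = {[68=69]}: π^{-1}(V) = {68, 69} ∉ τ ✗.
  V = {[70]}: π^{-1}(V) = {70} ∉ τ ✗.
  V = {[68=69], [70]}: π^{-1}(V) = {68, 69, 70} ∈ τ ✓.
Open sets in the quotient: τ_Q = {{}, {[68=69], [70]}} (2 elements).


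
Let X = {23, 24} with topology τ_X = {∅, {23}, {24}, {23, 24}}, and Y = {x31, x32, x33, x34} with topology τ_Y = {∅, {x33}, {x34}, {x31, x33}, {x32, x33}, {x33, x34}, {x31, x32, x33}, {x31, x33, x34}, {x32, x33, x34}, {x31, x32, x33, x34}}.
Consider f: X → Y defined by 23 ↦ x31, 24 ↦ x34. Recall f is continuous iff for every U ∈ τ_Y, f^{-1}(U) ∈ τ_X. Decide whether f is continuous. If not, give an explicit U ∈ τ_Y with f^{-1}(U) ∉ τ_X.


f IS continuous.

Compute f^{-1}(U) for each U ∈ τ_Y:
  U = ∅: f^{-1}(U) = ∅ ∈ τ_X ✓.
  U = {x33}: f^{-1}(U) = ∅ ∈ τ_X ✓.
  U = {x34}: f^{-1}(U) = {24} ∈ τ_X ✓.
  U = {x31, x33}: f^{-1}(U) = {23} ∈ τ_X ✓.
  U = {x32, x33}: f^{-1}(U) = ∅ ∈ τ_X ✓.
  U = {x33, x34}: f^{-1}(U) = {24} ∈ τ_X ✓.
  U = {x31, x32, x33}: f^{-1}(U) = {23} ∈ τ_X ✓.
  U = {x31, x33, x34}: f^{-1}(U) = {23, 24} ∈ τ_X ✓.
  U = {x32, x33, x34}: f^{-1}(U) = {24} ∈ τ_X ✓.
  U = {x31, x32, x33, x34}: f^{-1}(U) = {23, 24} ∈ τ_X ✓.
Every preimage lies in τ_X, so f IS continuous.


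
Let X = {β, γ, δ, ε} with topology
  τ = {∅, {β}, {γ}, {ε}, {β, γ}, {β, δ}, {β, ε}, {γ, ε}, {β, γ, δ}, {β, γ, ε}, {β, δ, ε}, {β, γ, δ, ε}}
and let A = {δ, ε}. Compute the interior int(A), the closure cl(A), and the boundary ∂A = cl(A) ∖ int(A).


int(A) = {ε}, cl(A) = {δ, ε}, ∂A = {δ}.

Closed sets in (X, τ) are complements of opens:
  closed(X, τ) = {∅, {γ}, {δ}, {ε}, {β, δ}, {γ, δ}, {γ, ε}, {δ, ε}, {β, γ, δ}, {β, δ, ε}, {γ, δ, ε}, {β, γ, δ, ε}}.
int(A) = ⋃ {U ∈ τ : U ⊆ A}. Opens contained in A: ∅, {ε}.
Taking the union of these: int(A) = {ε}.
cl(A) = ⋂ {C closed : A ⊆ C}. Closed sets containing A: {δ, ε}, {β, δ, ε}, {γ, δ, ε}, {β, γ, δ, ε}.
Intersecting these: cl(A) = {δ, ε}.
∂A = cl(A) ∖ int(A) = {δ, ε} ∖ {ε} = {δ}.


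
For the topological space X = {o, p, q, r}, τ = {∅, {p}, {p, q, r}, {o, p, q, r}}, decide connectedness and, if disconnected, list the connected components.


(X, τ) is connected.

Find clopen sets (U ∈ τ with X ∖ U ∈ τ):
  U = ∅, X ∖ U = {o, p, q, r} — both open, so U is clopen.
  U = {o, p, q, r}, X ∖ U = ∅ — both open, so U is clopen.
Only trivial clopens (∅ and X) exist, so (X, τ) is connected.
Compute connected components by grouping points that agree on all clopens:
  component: {o, p, q, r}


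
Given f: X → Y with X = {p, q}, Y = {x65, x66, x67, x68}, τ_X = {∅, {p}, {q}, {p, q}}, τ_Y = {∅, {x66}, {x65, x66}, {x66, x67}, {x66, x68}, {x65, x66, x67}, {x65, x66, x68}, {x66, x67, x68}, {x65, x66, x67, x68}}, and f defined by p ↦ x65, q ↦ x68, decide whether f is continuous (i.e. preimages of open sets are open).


f IS continuous.

Compute f^{-1}(U) for each U ∈ τ_Y:
  U = ∅: f^{-1}(U) = ∅ ∈ τ_X ✓.
  U = {x66}: f^{-1}(U) = ∅ ∈ τ_X ✓.
  U = {x65, x66}: f^{-1}(U) = {p} ∈ τ_X ✓.
  U = {x66, x67}: f^{-1}(U) = ∅ ∈ τ_X ✓.
  U = {x66, x68}: f^{-1}(U) = {q} ∈ τ_X ✓.
  U = {x65, x66, x67}: f^{-1}(U) = {p} ∈ τ_X ✓.
  U = {x65, x66, x68}: f^{-1}(U) = {p, q} ∈ τ_X ✓.
  U = {x66, x67, x68}: f^{-1}(U) = {q} ∈ τ_X ✓.
  U = {x65, x66, x67, x68}: f^{-1}(U) = {p, q} ∈ τ_X ✓.
Every preimage lies in τ_X, so f IS continuous.


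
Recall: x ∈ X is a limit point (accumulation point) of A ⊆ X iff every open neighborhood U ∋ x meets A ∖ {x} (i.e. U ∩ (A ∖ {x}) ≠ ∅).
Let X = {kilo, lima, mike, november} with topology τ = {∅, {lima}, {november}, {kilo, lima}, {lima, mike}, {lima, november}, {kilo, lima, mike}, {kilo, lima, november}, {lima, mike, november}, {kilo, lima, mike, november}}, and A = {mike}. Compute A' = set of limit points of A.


A' = ∅

For each x ∈ X, list the open sets U ∈ τ with x ∈ U, then check whether U ∩ (A ∖ {x}) ≠ ∅ for every such U.
  x = kilo: open {kilo, lima} ∋ x has {kilo, lima} ∩ (A ∖ {kilo}) = ∅, so x is NOT a limit point.
  x = lima: open {lima} ∋ x has {lima} ∩ (A ∖ {lima}) = ∅, so x is NOT a limit point.
  x = mike: open {lima, mike} ∋ x has {lima, mike} ∩ (A ∖ {mike}) = ∅, so x is NOT a limit point.
  x = november: open {november} ∋ x has {november} ∩ (A ∖ {november}) = ∅, so x is NOT a limit point.
Collecting: A' = ∅.


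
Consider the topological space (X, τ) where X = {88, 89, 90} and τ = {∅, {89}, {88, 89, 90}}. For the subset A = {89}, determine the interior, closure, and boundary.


int(A) = {89}, cl(A) = {88, 89, 90}, ∂A = {88, 90}.

Closed sets in (X, τ) are complements of opens:
  closed(X, τ) = {∅, {88, 90}, {88, 89, 90}}.
int(A) = ⋃ {U ∈ τ : U ⊆ A}. Opens contained in A: ∅, {89}.
Taking the union of these: int(A) = {89}.
cl(A) = ⋂ {C closed : A ⊆ C}. Closed sets containing A: {88, 89, 90}.
Intersecting these: cl(A) = {88, 89, 90}.
∂A = cl(A) ∖ int(A) = {88, 89, 90} ∖ {89} = {88, 90}.


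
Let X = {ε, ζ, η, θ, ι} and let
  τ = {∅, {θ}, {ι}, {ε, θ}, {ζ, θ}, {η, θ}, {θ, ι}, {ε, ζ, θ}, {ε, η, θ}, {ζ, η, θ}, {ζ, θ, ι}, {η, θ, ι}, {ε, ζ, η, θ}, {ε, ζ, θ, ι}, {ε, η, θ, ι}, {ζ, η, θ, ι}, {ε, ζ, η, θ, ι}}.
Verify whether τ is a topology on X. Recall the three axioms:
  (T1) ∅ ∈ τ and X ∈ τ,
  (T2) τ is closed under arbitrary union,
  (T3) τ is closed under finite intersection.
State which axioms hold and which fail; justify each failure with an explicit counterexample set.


τ is NOT a topology on X.

Axiom (T1): ∅ ∈ τ? Yes; X ∈ τ? Yes.
Axiom (T2/T3): check pairwise unions and intersections of members of τ.
Counterexample for (T2): {ι} ∪ {ε, θ} = {ε, θ, ι} ∉ τ. Therefore τ is NOT a topology.


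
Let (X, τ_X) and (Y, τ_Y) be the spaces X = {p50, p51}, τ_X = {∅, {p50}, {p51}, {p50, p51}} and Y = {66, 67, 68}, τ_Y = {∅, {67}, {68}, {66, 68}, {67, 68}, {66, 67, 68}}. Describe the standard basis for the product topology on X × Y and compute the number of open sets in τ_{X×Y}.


Basis B = {∅ × ∅, {p50} × {67}, {p50} × {68}, {p51} × {67}, {p51} × {68}, {p50} × {66, 68}, {p50} × {67, 68}, {p50, p51} × {67}, {p50, p51} × {68}, {p51} × {66, 68}, {p51} × {67, 68}, {p50} × {66, 67, 68}, {p51} × {66, 67, 68}, {p50, p51} × {66, 68}, {p50, p51} × {67, 68}, {p50, p51} × {66, 67, 68}}; |τ_{X×Y}| = 36.

Enumerate products U × V with U ∈ τ_X, V ∈ τ_Y (deduplicated):
  ∅ × ∅ = {} (∅)
  {p50} × {67} = {(p50,67)}
  {p50} × {68} = {(p50,68)}
  {p51} × {67} = {(p51,67)}
  {p51} × {68} = {(p51,68)}
  {p50} × {66, 68} = {(p50,66), (p50,68)}
  {p50} × {67, 68} = {(p50,67), (p50,68)}
  {p50, p51} × {67} = {(p50,67), (p51,67)}
  {p50, p51} × {68} = {(p50,68), (p51,68)}
  {p51} × {66, 68} = {(p51,66), (p51,68)}
  {p51} × {67, 68} = {(p51,67), (p51,68)}
  {p50} × {66, 67, 68} = {(p50,66), (p50,67), (p50,68)}
  {p51} × {66, 67, 68} = {(p51,66), (p51,67), (p51,68)}
  {p50, p51} × {66, 68} = {(p50,66), (p50,68), (p51,66), (p51,68)}
  {p50, p51} × {67, 68} = {(p50,67), (p50,68), (p51,67), (p51,68)}
  {p50, p51} × {66, 67, 68} = {(p50,66), (p50,67), (p50,68), (p51,66), (p51,67), (p51,68)}
These 16 distinct sets form the basis B.
Close under arbitrary unions to get τ_{X×Y}; counting gives |τ_{X×Y}| = 36.


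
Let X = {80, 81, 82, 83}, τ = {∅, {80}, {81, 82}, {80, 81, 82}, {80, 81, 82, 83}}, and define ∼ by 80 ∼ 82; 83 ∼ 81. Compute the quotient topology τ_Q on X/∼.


X/∼ = {[80=82], [81=83]}; |τ_Q| = 2.

Equivalence classes: [80=82], [81=83].
Quotient map π: X → X/∼ sends 80 ↦ [80=82], 81 ↦ [81=83], 82 ↦ [80=82], 83 ↦ [81=83].
For each subset V ⊆ X/∼, compute π^{-1}(V) ⊆ X and check whether π^{-1}(V) ∈ τ. V is open in τ_Q iff π^{-1}(V) ∈ τ.
  V = {}: π^{-1}(V) = ∅ ∈ τ ✓.
  V = {[80=82]}: π^{-1}(V) = {80, 82} ∉ τ ✗.
  V = {[81=83]}: π^{-1}(V) = {81, 83} ∉ τ ✗.
  V = {[80=82], [81=83]}: π^{-1}(V) = {80, 81, 82, 83} ∈ τ ✓.
Open sets in the quotient: τ_Q = {{}, {[80=82], [81=83]}} (2 elements).


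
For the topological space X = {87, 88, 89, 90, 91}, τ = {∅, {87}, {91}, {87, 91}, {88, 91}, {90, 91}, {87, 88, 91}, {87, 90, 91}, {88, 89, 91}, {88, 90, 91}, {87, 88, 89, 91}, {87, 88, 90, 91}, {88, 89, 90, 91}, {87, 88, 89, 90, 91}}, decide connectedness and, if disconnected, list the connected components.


(X, τ) is disconnected; components = [{87}, {88, 89, 90, 91}].

Find clopen sets (U ∈ τ with X ∖ U ∈ τ):
  U = ∅, X ∖ U = {87, 88, 89, 90, 91} — both open, so U is clopen.
  U = {87}, X ∖ U = {88, 89, 90, 91} — both open, so U is clopen.
  U = {88, 89, 90, 91}, X ∖ U = {87} — both open, so U is clopen.
  U = {87, 88, 89, 90, 91}, X ∖ U = ∅ — both open, so U is clopen.
Nontrivial clopen(s) exist: e.g. {88, 89, 90, 91}. So (X, τ) is disconnected.
Compute connected components by grouping points that agree on all clopens:
  component: {87}
  component: {88, 89, 90, 91}


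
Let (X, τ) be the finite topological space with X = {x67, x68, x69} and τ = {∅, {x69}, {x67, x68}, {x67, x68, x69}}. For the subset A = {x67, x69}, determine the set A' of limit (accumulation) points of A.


A' = {x68}

For each x ∈ X, list the open sets U ∈ τ with x ∈ U, then check whether U ∩ (A ∖ {x}) ≠ ∅ for every such U.
  x = x67: open {x67, x68} ∋ x has {x67, x68} ∩ (A ∖ {x67}) = ∅, so x is NOT a limit point.
  x = x68: opens ∋ x are {x67, x68}, {x67, x68, x69}; each meets A ∖ {x68}, so x IS a limit point.
  x = x69: open {x69} ∋ x has {x69} ∩ (A ∖ {x69}) = ∅, so x is NOT a limit point.
Collecting: A' = {x68}.


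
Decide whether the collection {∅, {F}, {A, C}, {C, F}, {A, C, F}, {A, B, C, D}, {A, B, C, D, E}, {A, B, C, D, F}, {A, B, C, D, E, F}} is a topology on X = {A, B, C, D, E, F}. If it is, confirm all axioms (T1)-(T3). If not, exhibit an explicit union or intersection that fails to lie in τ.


τ is NOT a topology on X.

Axiom (T1): ∅ ∈ τ? Yes; X ∈ τ? Yes.
Axiom (T2/T3): check pairwise unions and intersections of members of τ.
Counterexample for (T3): {A, C} ∩ {C, F} = {C} ∉ τ. Therefore τ is NOT a topology.
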